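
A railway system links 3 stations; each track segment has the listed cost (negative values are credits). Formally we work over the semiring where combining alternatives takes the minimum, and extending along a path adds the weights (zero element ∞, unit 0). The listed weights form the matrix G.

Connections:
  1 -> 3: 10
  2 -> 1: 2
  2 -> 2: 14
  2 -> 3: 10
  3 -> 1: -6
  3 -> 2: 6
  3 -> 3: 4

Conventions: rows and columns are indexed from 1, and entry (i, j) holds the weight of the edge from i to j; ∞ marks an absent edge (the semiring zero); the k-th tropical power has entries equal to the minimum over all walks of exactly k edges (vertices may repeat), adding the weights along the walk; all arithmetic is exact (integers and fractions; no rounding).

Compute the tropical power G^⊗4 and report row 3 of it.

G^⊗2:
  [4, 16, 14]
  [4, 16, 12]
  [-2, 10, 4]
G^⊗3:
  [8, 20, 14]
  [6, 18, 14]
  [-2, 10, 8]
G^⊗4:
  [8, 20, 18]
  [8, 20, 16]
  [2, 14, 8]
Answer: row 3 of G^⊗4 = [2, 14, 8]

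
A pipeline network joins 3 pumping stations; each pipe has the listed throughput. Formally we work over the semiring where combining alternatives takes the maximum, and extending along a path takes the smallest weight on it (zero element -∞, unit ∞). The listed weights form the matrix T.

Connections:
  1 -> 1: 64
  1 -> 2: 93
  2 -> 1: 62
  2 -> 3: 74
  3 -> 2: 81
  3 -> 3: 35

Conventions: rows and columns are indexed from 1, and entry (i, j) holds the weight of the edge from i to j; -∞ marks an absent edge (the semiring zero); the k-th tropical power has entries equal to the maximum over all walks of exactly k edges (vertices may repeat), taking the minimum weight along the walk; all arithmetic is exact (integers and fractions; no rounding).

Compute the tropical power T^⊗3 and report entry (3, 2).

T^⊗2:
  [64, 64, 74]
  [62, 74, 35]
  [62, 35, 74]
T^⊗3:
  [64, 74, 64]
  [62, 62, 74]
  [62, 74, 35]
Key observation: the optimum is the walk 3->2->3->2, with weight 81 min 74 min 81 = 74.
Optimal value attained by: walk 3->2->3->2.
Answer: (T^⊗3)[3][2] = 74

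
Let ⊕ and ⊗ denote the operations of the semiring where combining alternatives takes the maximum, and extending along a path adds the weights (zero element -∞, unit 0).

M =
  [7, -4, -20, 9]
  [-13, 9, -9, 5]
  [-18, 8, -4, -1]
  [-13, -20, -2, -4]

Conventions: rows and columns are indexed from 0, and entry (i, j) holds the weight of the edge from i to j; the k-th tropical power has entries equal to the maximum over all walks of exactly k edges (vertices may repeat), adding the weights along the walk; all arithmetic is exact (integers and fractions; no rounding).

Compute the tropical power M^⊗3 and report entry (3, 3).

M^⊗2:
  [14, 5, 7, 16]
  [-4, 18, 3, 14]
  [-5, 17, -1, 13]
  [-6, 6, -6, -3]
M^⊗3:
  [21, 15, 14, 23]
  [5, 27, 12, 23]
  [4, 26, 11, 22]
  [1, 15, -3, 11]
Key observation: the optimum is the walk 3->2->1->3, with weight (-2) + 8 + 5 = 11.
Optimal value attained by: walk 3->2->1->3.
Answer: (M^⊗3)[3][3] = 11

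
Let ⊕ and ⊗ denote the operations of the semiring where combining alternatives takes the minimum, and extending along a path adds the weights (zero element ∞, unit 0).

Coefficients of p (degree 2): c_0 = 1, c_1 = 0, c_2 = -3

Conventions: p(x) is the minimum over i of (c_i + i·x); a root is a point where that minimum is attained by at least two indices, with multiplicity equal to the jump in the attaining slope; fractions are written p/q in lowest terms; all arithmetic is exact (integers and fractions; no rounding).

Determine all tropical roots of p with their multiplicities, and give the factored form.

hull edge (i=0, c=1) to (i=2, c=-3): slope -2, span 2
Factored form: p(x) = -3 ⊗ (x ⊕ 2) ⊗ (x ⊕ 2)
Answer: roots = 2 (mult 2)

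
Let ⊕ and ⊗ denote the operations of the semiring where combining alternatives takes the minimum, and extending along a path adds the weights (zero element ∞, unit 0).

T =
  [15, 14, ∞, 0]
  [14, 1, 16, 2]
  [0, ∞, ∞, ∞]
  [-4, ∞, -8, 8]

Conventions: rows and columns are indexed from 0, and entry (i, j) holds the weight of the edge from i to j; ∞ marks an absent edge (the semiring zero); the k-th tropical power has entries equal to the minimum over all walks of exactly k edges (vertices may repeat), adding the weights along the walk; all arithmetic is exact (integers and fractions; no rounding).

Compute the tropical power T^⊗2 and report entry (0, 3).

T^⊗2:
  [-4, 15, -8, 8]
  [-2, 2, -6, 3]
  [15, 14, ∞, 0]
  [-8, 10, 0, -4]
Key observation: the optimum is the walk 0->3->3, with weight 0 + 8 = 8.
Optimal value attained by: walk 0->3->3.
Answer: (T^⊗2)[0][3] = 8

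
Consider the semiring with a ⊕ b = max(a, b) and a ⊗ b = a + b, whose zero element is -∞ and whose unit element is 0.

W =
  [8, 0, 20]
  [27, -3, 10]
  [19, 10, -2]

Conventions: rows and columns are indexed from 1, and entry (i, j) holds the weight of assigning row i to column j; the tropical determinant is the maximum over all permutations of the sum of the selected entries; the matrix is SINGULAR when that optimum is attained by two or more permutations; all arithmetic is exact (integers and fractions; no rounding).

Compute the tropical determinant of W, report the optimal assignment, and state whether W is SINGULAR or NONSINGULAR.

σ = (1, 2, 3): 8 + (-3) + (-2) = 3
σ = (1, 3, 2): 8 + 10 + 10 = 28
σ = (2, 1, 3): 0 + 27 + (-2) = 25
σ = (2, 3, 1): 0 + 10 + 19 = 29
σ = (3, 1, 2): 20 + 27 + 10 = 57
σ = (3, 2, 1): 20 + (-3) + 19 = 36
Optimal value attained by: σ = (3, 1, 2).
Answer: det⊕(W) = 57; verdict: NONSINGULAR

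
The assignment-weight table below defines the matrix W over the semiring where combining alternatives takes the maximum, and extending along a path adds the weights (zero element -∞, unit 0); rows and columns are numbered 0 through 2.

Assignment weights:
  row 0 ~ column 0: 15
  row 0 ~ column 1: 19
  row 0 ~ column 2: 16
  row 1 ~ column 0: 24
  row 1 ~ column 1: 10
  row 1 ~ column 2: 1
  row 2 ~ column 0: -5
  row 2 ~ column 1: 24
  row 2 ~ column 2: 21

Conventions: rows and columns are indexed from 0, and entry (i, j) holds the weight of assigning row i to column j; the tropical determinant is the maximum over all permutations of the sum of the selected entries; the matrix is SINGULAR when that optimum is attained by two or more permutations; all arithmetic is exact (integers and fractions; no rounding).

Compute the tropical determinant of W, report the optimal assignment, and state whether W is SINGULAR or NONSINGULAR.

σ = (0, 1, 2): 15 + 10 + 21 = 46
σ = (0, 2, 1): 15 + 1 + 24 = 40
σ = (1, 0, 2): 19 + 24 + 21 = 64
σ = (1, 2, 0): 19 + 1 + (-5) = 15
σ = (2, 0, 1): 16 + 24 + 24 = 64
σ = (2, 1, 0): 16 + 10 + (-5) = 21
Optimal value attained by: σ = (1, 0, 2).
Answer: det⊕(W) = 64; verdict: SINGULAR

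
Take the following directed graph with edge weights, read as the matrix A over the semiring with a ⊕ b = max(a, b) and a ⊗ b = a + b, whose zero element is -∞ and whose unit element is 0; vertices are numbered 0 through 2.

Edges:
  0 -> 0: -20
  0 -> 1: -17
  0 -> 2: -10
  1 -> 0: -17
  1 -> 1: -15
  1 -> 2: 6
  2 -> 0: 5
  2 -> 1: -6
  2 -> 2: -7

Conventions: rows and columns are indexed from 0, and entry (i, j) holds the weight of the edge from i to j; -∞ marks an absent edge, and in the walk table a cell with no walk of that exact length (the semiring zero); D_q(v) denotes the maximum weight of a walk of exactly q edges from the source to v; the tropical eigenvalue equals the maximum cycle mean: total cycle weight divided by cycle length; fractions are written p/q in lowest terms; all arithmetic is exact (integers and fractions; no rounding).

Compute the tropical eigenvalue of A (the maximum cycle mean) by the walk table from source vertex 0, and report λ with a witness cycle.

q=0: [0, -∞, -∞]
q=1: [-20, -17, -10]
q=2: [-5, -16, -11]
q=3: [-6, -17, -10]
Optimal cycle mean attained by: cycle 1->2->1, total 6 + (-6), length 2.
Answer: λ = 0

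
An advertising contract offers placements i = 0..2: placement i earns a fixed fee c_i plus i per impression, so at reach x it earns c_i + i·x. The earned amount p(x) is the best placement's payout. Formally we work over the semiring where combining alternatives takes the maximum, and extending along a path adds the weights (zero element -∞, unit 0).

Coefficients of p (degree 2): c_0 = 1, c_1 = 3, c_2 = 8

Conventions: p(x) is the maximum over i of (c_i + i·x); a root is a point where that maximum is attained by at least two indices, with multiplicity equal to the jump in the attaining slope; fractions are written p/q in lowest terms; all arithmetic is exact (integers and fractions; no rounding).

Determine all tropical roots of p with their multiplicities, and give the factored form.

hull edge (i=0, c=1) to (i=2, c=8): slope 7/2, span 2
Factored form: p(x) = 8 ⊗ (x ⊕ (-7/2)) ⊗ (x ⊕ (-7/2))
Answer: roots = -7/2 (mult 2)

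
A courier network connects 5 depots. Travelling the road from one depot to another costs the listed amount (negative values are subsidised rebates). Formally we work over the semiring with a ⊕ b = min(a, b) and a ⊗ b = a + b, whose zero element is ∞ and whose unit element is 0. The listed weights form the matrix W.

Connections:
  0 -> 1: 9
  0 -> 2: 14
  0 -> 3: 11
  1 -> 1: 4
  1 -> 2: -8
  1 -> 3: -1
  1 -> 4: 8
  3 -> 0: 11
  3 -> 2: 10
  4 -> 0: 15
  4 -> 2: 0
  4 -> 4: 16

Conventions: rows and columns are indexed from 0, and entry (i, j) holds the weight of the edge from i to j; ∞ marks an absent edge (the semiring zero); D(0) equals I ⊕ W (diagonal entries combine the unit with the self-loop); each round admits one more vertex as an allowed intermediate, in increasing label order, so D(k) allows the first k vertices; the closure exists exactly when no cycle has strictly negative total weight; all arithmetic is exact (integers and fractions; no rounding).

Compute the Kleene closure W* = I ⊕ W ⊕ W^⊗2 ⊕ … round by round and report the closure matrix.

D(0):
  [0, 9, 14, 11, ∞]
  [∞, 0, -8, -1, 8]
  [∞, ∞, 0, ∞, ∞]
  [11, ∞, 10, 0, ∞]
  [15, ∞, 0, ∞, 0]
D(1):
  [0, 9, 14, 11, ∞]
  [∞, 0, -8, -1, 8]
  [∞, ∞, 0, ∞, ∞]
  [11, 20, 10, 0, ∞]
  [15, 24, 0, 26, 0]
D(2):
  [0, 9, 1, 8, 17]
  [∞, 0, -8, -1, 8]
  [∞, ∞, 0, ∞, ∞]
  [11, 20, 10, 0, 28]
  [15, 24, 0, 23, 0]
D(3):
  [0, 9, 1, 8, 17]
  [∞, 0, -8, -1, 8]
  [∞, ∞, 0, ∞, ∞]
  [11, 20, 10, 0, 28]
  [15, 24, 0, 23, 0]
D(4):
  [0, 9, 1, 8, 17]
  [10, 0, -8, -1, 8]
  [∞, ∞, 0, ∞, ∞]
  [11, 20, 10, 0, 28]
  [15, 24, 0, 23, 0]
D(5):
  [0, 9, 1, 8, 17]
  [10, 0, -8, -1, 8]
  [∞, ∞, 0, ∞, ∞]
  [11, 20, 10, 0, 28]
  [15, 24, 0, 23, 0]
Answer: W* = [[0, 9, 1, 8, 17], [10, 0, -8, -1, 8], [∞, ∞, 0, ∞, ∞], [11, 20, 10, 0, 28], [15, 24, 0, 23, 0]]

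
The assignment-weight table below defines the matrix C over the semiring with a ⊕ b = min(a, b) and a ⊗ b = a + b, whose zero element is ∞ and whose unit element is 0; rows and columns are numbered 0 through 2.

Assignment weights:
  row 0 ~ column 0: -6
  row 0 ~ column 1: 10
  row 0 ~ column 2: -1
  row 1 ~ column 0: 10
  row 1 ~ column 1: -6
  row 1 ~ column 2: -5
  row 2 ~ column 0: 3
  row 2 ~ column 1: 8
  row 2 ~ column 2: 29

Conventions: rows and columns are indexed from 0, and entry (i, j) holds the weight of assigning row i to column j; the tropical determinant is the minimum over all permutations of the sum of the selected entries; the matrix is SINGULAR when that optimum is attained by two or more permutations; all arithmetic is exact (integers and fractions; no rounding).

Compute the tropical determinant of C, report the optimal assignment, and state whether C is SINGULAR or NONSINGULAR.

σ = (0, 1, 2): (-6) + (-6) + 29 = 17
σ = (0, 2, 1): (-6) + (-5) + 8 = -3
σ = (1, 0, 2): 10 + 10 + 29 = 49
σ = (1, 2, 0): 10 + (-5) + 3 = 8
σ = (2, 0, 1): (-1) + 10 + 8 = 17
σ = (2, 1, 0): (-1) + (-6) + 3 = -4
Optimal value attained by: σ = (2, 1, 0).
Answer: det⊕(C) = -4; verdict: NONSINGULAR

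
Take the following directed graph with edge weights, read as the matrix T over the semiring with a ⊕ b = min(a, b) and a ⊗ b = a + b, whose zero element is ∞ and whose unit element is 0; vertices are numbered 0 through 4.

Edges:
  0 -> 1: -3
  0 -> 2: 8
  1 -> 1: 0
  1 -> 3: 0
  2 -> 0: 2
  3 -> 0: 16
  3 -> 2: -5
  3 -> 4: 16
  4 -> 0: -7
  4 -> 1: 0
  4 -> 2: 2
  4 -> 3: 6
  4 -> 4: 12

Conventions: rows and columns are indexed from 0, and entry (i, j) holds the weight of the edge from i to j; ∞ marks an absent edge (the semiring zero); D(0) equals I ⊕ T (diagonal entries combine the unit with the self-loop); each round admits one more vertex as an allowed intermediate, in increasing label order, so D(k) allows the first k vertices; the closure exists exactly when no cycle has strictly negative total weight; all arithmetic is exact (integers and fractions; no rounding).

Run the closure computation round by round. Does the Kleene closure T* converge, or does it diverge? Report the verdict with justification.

D(0):
  [0, -3, 8, ∞, ∞]
  [∞, 0, ∞, 0, ∞]
  [2, ∞, 0, ∞, ∞]
  [16, ∞, -5, 0, 16]
  [-7, 0, 2, 6, 0]
D(1):
  [0, -3, 8, ∞, ∞]
  [∞, 0, ∞, 0, ∞]
  [2, -1, 0, ∞, ∞]
  [16, 13, -5, 0, 16]
  [-7, -10, 1, 6, 0]
D(2):
  [0, -3, 8, -3, ∞]
  [∞, 0, ∞, 0, ∞]
  [2, -1, 0, -1, ∞]
  [16, 13, -5, 0, 16]
  [-7, -10, 1, -10, 0]
Detection: at round 3, diagonal entry (3, 3) turns strictly negative.
Key observation: the cycle 3->2->0->1->3 has total weight (-5) + 2 + (-3) + 0, which is strictly negative.
Answer: DIVERGES — negative cycle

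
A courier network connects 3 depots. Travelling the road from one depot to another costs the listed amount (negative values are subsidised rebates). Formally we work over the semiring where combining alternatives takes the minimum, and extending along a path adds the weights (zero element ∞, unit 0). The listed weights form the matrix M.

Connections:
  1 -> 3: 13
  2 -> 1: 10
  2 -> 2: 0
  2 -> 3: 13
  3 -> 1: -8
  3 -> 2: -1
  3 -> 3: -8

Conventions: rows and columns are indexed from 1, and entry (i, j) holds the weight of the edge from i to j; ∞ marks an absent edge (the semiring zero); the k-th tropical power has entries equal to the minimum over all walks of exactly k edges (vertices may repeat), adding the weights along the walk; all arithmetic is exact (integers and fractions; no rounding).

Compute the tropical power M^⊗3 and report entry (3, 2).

M^⊗2:
  [5, 12, 5]
  [5, 0, 5]
  [-16, -9, -16]
M^⊗3:
  [-3, 4, -3]
  [-3, 0, -3]
  [-24, -17, -24]
Key observation: the optimum is the walk 3->3->3->2, with weight (-8) + (-8) + (-1) = -17.
Optimal value attained by: walk 3->3->3->2.
Answer: (M^⊗3)[3][2] = -17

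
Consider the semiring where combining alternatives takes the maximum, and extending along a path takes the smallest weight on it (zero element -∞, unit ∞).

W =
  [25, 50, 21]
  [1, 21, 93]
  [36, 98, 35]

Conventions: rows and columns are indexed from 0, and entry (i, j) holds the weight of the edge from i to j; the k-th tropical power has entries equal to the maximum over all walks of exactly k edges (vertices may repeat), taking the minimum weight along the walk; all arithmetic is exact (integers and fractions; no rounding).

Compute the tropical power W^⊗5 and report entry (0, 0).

W^⊗2:
  [25, 25, 50]
  [36, 93, 35]
  [35, 36, 93]
W^⊗3:
  [36, 50, 35]
  [35, 36, 93]
  [36, 93, 36]
W^⊗4:
  [35, 36, 50]
  [36, 93, 36]
  [36, 36, 93]
W^⊗5:
  [36, 50, 36]
  [36, 36, 93]
  [36, 93, 36]
Key observation: the optimum is the walk 0->1->2->1->2->0, with weight 50 min 93 min 98 min 93 min 36 = 36.
Optimal value attained by: walk 0->1->2->1->2->0.
Answer: (W^⊗5)[0][0] = 36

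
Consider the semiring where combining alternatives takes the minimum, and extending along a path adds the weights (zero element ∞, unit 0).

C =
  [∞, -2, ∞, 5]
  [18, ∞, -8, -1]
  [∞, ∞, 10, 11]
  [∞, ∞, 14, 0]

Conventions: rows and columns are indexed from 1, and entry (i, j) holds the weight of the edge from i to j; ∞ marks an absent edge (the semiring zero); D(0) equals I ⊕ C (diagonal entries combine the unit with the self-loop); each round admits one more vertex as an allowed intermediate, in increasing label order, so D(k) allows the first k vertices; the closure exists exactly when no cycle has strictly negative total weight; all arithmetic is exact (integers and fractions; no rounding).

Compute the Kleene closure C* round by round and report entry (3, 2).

D(0):
  [0, -2, ∞, 5]
  [18, 0, -8, -1]
  [∞, ∞, 0, 11]
  [∞, ∞, 14, 0]
D(1):
  [0, -2, ∞, 5]
  [18, 0, -8, -1]
  [∞, ∞, 0, 11]
  [∞, ∞, 14, 0]
D(2):
  [0, -2, -10, -3]
  [18, 0, -8, -1]
  [∞, ∞, 0, 11]
  [∞, ∞, 14, 0]
D(3):
  [0, -2, -10, -3]
  [18, 0, -8, -1]
  [∞, ∞, 0, 11]
  [∞, ∞, 14, 0]
D(4):
  [0, -2, -10, -3]
  [18, 0, -8, -1]
  [∞, ∞, 0, 11]
  [∞, ∞, 14, 0]
Answer: C*[3][2] = ∞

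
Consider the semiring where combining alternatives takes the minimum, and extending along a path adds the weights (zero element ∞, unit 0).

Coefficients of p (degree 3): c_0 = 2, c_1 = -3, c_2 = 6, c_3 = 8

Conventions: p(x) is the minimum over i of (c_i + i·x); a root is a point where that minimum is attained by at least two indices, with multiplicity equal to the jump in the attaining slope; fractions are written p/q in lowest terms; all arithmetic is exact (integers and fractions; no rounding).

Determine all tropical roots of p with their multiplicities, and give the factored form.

hull edge (i=0, c=2) to (i=1, c=-3): slope -5, span 1
hull edge (i=1, c=-3) to (i=3, c=8): slope 11/2, span 2
Factored form: p(x) = 8 ⊗ (x ⊕ (-11/2)) ⊗ (x ⊕ (-11/2)) ⊗ (x ⊕ 5)
Answer: roots = -11/2 (mult 2), 5 (mult 1)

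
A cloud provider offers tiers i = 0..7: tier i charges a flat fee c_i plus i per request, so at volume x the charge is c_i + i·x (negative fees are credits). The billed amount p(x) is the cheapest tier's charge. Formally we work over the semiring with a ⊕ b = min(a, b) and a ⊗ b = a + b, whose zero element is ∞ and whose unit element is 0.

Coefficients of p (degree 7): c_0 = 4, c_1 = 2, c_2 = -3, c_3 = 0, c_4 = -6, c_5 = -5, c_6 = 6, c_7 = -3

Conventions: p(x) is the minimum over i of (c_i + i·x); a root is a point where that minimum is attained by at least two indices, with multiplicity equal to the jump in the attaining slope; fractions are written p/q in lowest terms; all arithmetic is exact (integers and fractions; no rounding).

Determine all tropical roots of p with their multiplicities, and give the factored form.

hull edge (i=0, c=4) to (i=2, c=-3): slope -7/2, span 2
hull edge (i=2, c=-3) to (i=4, c=-6): slope -3/2, span 2
hull edge (i=4, c=-6) to (i=7, c=-3): slope 1, span 3
Factored form: p(x) = -3 ⊗ (x ⊕ (-1)) ⊗ (x ⊕ (-1)) ⊗ (x ⊕ (-1)) ⊗ (x ⊕ 3/2) ⊗ (x ⊕ 3/2) ⊗ (x ⊕ 7/2) ⊗ (x ⊕ 7/2)
Answer: roots = -1 (mult 3), 3/2 (mult 2), 7/2 (mult 2)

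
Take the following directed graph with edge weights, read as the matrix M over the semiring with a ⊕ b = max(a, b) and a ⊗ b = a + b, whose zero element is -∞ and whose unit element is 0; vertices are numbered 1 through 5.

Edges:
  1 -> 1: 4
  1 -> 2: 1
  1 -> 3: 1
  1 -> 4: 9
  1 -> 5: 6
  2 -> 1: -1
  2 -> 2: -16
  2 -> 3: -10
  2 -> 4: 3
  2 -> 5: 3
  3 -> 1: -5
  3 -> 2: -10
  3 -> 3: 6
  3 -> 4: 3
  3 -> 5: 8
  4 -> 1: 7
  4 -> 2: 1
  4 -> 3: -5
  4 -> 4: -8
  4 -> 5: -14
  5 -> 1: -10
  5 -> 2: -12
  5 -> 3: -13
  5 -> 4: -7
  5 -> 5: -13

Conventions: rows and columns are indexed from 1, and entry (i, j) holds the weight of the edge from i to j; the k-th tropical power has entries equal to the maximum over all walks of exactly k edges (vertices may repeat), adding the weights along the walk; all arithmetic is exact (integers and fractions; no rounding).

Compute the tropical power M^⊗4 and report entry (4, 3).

M^⊗2:
  [16, 10, 7, 13, 10]
  [10, 4, 0, 8, 5]
  [10, 4, 12, 9, 14]
  [11, 8, 8, 16, 13]
  [0, -6, -7, -1, -4]
M^⊗3:
  [20, 17, 17, 25, 22]
  [15, 11, 11, 19, 16]
  [16, 11, 18, 19, 20]
  [23, 17, 14, 20, 17]
  [6, 1, 1, 9, 6]
M^⊗4:
  [32, 26, 23, 29, 26]
  [26, 20, 17, 24, 21]
  [26, 20, 24, 25, 26]
  [27, 24, 24, 32, 29]
  [16, 10, 7, 15, 12]
Key observation: the optimum is the walk 4->1->4->1->3, with weight 7 + 9 + 7 + 1 = 24.
Optimal value attained by: walk 4->1->4->1->3.
Answer: (M^⊗4)[4][3] = 24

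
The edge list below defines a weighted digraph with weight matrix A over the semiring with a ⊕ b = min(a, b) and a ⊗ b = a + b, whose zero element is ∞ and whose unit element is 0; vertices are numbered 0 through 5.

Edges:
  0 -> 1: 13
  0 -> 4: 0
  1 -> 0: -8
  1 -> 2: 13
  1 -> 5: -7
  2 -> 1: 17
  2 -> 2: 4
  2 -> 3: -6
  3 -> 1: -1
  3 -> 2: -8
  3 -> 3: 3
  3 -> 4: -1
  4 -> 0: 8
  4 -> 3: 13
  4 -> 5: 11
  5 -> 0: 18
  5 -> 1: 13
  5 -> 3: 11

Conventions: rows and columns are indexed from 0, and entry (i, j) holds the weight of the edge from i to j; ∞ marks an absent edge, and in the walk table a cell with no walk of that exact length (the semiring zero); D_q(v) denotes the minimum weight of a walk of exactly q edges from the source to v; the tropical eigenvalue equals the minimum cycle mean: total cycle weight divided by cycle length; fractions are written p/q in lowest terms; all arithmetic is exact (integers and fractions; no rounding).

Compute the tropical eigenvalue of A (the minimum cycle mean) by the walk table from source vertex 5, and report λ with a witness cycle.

q=0: [∞, ∞, ∞, ∞, ∞, 0]
q=1: [18, 13, ∞, 11, ∞, ∞]
q=2: [5, 10, 3, 14, 10, 6]
q=3: [2, 13, 6, -3, 5, 3]
q=4: [5, -4, -11, 0, -4, 6]
q=5: [-12, -1, -8, -17, -1, -11]
q=6: [-9, -18, -25, -14, -18, -8]
Optimal cycle mean attained by: cycle 2->3->2, total (-6) + (-8), length 2.
Answer: λ = -7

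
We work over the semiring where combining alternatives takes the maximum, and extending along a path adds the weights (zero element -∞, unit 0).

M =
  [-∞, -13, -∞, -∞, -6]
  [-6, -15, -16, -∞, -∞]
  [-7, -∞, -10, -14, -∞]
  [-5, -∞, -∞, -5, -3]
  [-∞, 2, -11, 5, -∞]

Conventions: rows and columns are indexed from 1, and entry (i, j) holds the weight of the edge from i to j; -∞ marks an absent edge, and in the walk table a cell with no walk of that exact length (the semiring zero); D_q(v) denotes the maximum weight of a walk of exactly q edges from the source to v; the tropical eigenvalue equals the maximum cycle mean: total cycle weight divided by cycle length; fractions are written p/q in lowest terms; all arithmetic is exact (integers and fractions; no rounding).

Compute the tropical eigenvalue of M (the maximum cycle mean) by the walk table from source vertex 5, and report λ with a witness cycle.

q=0: [-∞, -∞, -∞, -∞, 0]
q=1: [-∞, 2, -11, 5, -∞]
q=2: [0, -13, -14, 0, 2]
q=3: [-5, 4, -9, 7, -3]
q=4: [2, -1, -12, 2, 4]
q=5: [-3, 6, -7, 9, -1]
Optimal cycle mean attained by: cycle 4->5->4, total (-3) + 5, length 2.
Answer: λ = 1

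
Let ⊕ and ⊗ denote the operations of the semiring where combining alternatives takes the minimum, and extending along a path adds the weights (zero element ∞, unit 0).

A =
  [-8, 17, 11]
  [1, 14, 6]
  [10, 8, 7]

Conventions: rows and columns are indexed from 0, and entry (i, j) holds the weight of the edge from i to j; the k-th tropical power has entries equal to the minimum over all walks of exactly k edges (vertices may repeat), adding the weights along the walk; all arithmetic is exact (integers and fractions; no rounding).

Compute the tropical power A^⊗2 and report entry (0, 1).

A^⊗2:
  [-16, 9, 3]
  [-7, 14, 12]
  [2, 15, 14]
Key observation: the optimum is the walk 0->0->1, with weight (-8) + 17 = 9.
Optimal value attained by: walk 0->0->1.
Answer: (A^⊗2)[0][1] = 9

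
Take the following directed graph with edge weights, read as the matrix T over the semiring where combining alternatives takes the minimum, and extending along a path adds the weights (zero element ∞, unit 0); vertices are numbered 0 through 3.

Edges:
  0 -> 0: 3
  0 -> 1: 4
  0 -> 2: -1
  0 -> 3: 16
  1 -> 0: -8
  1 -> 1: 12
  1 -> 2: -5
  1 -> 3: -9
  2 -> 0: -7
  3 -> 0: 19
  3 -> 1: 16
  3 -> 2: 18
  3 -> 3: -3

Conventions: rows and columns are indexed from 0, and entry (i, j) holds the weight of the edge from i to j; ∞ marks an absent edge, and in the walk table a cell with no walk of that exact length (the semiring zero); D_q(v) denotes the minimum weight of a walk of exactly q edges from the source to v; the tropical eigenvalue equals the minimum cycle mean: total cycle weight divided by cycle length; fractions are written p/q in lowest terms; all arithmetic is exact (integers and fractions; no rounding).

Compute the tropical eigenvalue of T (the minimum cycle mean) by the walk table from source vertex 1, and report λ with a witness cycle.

q=0: [∞, 0, ∞, ∞]
q=1: [-8, 12, -5, -9]
q=2: [-12, -4, -9, -12]
q=3: [-16, -8, -13, -15]
q=4: [-20, -12, -17, -18]
Optimal cycle mean attained by: cycle 0->2->0, total (-1) + (-7), length 2.
Answer: λ = -4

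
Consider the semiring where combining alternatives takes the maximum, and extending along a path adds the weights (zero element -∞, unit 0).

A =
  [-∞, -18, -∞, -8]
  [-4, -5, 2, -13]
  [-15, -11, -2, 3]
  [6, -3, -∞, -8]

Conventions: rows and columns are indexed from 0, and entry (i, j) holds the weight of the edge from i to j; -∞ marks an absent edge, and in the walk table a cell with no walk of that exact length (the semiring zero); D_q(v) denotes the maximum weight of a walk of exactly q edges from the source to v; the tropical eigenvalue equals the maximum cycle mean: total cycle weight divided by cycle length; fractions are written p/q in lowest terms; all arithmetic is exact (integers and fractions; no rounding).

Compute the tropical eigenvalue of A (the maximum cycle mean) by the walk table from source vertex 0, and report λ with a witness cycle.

q=0: [0, -∞, -∞, -∞]
q=1: [-∞, -18, -∞, -8]
q=2: [-2, -11, -16, -16]
q=3: [-10, -16, -9, -10]
q=4: [-4, -13, -11, -6]
Optimal cycle mean attained by: cycle 1->2->3->1, total 2 + 3 + (-3), length 3.
Answer: λ = 2/3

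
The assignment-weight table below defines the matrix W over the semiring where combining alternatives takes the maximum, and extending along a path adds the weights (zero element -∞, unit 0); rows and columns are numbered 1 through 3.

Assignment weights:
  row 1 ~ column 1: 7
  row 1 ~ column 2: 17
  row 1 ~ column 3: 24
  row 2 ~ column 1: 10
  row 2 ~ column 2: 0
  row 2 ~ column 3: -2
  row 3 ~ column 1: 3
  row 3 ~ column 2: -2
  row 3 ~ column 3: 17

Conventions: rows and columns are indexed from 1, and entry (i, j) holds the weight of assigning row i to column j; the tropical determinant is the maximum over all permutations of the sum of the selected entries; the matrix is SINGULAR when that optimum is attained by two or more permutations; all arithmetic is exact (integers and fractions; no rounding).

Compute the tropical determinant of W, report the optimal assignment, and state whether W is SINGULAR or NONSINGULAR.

σ = (1, 2, 3): 7 + 0 + 17 = 24
σ = (1, 3, 2): 7 + (-2) + (-2) = 3
σ = (2, 1, 3): 17 + 10 + 17 = 44
σ = (2, 3, 1): 17 + (-2) + 3 = 18
σ = (3, 1, 2): 24 + 10 + (-2) = 32
σ = (3, 2, 1): 24 + 0 + 3 = 27
Optimal value attained by: σ = (2, 1, 3).
Answer: det⊕(W) = 44; verdict: NONSINGULAR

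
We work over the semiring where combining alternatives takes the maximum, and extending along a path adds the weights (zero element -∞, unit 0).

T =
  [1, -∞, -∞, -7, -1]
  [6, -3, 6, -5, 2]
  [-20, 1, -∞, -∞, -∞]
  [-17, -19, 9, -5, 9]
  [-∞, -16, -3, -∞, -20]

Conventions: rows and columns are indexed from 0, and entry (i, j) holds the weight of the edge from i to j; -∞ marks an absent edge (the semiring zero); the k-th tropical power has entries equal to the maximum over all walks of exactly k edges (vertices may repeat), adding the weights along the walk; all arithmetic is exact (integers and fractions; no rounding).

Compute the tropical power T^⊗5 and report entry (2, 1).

T^⊗2:
  [2, -17, 2, -6, 2]
  [7, 7, 4, -1, 5]
  [7, -2, 7, -4, 3]
  [-11, 10, 6, -10, 4]
  [-10, -2, -10, -21, -14]
T^⊗3:
  [3, 3, 3, -5, 3]
  [13, 5, 13, 2, 9]
  [8, 8, 5, 0, 6]
  [16, 7, 16, 5, 12]
  [4, -5, 4, -7, 0]
T^⊗4:
  [9, 4, 9, -2, 5]
  [14, 14, 11, 6, 12]
  [14, 6, 14, 3, 10]
  [17, 17, 14, 9, 15]
  [5, 5, 2, -3, 3]
T^⊗5:
  [10, 10, 10, 2, 8]
  [20, 12, 20, 9, 16]
  [15, 15, 12, 7, 13]
  [23, 15, 23, 12, 19]
  [11, 3, 11, 0, 7]
Key observation: the optimum is the walk 2->1->2->1->2->1, with weight 1 + 6 + 1 + 6 + 1 = 15.
Optimal value attained by: walk 2->1->2->1->2->1.
Answer: (T^⊗5)[2][1] = 15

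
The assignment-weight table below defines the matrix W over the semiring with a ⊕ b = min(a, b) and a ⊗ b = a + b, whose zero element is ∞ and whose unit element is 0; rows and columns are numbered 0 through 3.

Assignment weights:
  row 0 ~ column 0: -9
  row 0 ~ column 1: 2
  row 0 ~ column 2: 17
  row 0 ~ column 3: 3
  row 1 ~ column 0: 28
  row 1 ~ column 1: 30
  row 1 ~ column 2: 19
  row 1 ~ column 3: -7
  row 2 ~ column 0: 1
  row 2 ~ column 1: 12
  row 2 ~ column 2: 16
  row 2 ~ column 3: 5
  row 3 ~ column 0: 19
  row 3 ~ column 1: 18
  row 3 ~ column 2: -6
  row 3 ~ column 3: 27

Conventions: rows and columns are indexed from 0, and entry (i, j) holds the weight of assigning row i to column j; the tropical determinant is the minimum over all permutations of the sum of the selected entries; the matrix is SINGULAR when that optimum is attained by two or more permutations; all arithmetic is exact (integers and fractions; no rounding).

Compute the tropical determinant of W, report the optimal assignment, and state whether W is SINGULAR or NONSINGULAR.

σ = (0, 1, 2, 3): (-9) + 30 + 16 + 27 = 64
σ = (0, 1, 3, 2): (-9) + 30 + 5 + (-6) = 20
σ = (0, 2, 1, 3): (-9) + 19 + 12 + 27 = 49
σ = (0, 2, 3, 1): (-9) + 19 + 5 + 18 = 33
σ = (0, 3, 1, 2): (-9) + (-7) + 12 + (-6) = -10
σ = (0, 3, 2, 1): (-9) + (-7) + 16 + 18 = 18
σ = (1, 0, 2, 3): 2 + 28 + 16 + 27 = 73
σ = (1, 0, 3, 2): 2 + 28 + 5 + (-6) = 29
σ = (1, 2, 0, 3): 2 + 19 + 1 + 27 = 49
σ = (1, 2, 3, 0): 2 + 19 + 5 + 19 = 45
σ = (1, 3, 0, 2): 2 + (-7) + 1 + (-6) = -10
σ = (1, 3, 2, 0): 2 + (-7) + 16 + 19 = 30
σ = (2, 0, 1, 3): 17 + 28 + 12 + 27 = 84
σ = (2, 0, 3, 1): 17 + 28 + 5 + 18 = 68
σ = (2, 1, 0, 3): 17 + 30 + 1 + 27 = 75
σ = (2, 1, 3, 0): 17 + 30 + 5 + 19 = 71
σ = (2, 3, 0, 1): 17 + (-7) + 1 + 18 = 29
σ = (2, 3, 1, 0): 17 + (-7) + 12 + 19 = 41
σ = (3, 0, 1, 2): 3 + 28 + 12 + (-6) = 37
σ = (3, 0, 2, 1): 3 + 28 + 16 + 18 = 65
σ = (3, 1, 0, 2): 3 + 30 + 1 + (-6) = 28
σ = (3, 1, 2, 0): 3 + 30 + 16 + 19 = 68
σ = (3, 2, 0, 1): 3 + 19 + 1 + 18 = 41
σ = (3, 2, 1, 0): 3 + 19 + 12 + 19 = 53
Optimal value attained by: σ = (0, 3, 1, 2).
Answer: det⊕(W) = -10; verdict: SINGULAR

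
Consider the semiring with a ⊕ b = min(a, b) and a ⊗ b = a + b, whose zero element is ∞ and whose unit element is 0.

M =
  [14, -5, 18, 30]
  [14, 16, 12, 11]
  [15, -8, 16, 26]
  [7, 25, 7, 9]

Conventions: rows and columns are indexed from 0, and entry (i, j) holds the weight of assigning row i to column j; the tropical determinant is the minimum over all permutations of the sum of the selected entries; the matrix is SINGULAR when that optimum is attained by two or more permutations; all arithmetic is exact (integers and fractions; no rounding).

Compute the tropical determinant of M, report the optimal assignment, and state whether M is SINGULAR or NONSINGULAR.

σ = (0, 1, 2, 3): 14 + 16 + 16 + 9 = 55
σ = (0, 1, 3, 2): 14 + 16 + 26 + 7 = 63
σ = (0, 2, 1, 3): 14 + 12 + (-8) + 9 = 27
σ = (0, 2, 3, 1): 14 + 12 + 26 + 25 = 77
σ = (0, 3, 1, 2): 14 + 11 + (-8) + 7 = 24
σ = (0, 3, 2, 1): 14 + 11 + 16 + 25 = 66
σ = (1, 0, 2, 3): (-5) + 14 + 16 + 9 = 34
σ = (1, 0, 3, 2): (-5) + 14 + 26 + 7 = 42
σ = (1, 2, 0, 3): (-5) + 12 + 15 + 9 = 31
σ = (1, 2, 3, 0): (-5) + 12 + 26 + 7 = 40
σ = (1, 3, 0, 2): (-5) + 11 + 15 + 7 = 28
σ = (1, 3, 2, 0): (-5) + 11 + 16 + 7 = 29
σ = (2, 0, 1, 3): 18 + 14 + (-8) + 9 = 33
σ = (2, 0, 3, 1): 18 + 14 + 26 + 25 = 83
σ = (2, 1, 0, 3): 18 + 16 + 15 + 9 = 58
σ = (2, 1, 3, 0): 18 + 16 + 26 + 7 = 67
σ = (2, 3, 0, 1): 18 + 11 + 15 + 25 = 69
σ = (2, 3, 1, 0): 18 + 11 + (-8) + 7 = 28
σ = (3, 0, 1, 2): 30 + 14 + (-8) + 7 = 43
σ = (3, 0, 2, 1): 30 + 14 + 16 + 25 = 85
σ = (3, 1, 0, 2): 30 + 16 + 15 + 7 = 68
σ = (3, 1, 2, 0): 30 + 16 + 16 + 7 = 69
σ = (3, 2, 0, 1): 30 + 12 + 15 + 25 = 82
σ = (3, 2, 1, 0): 30 + 12 + (-8) + 7 = 41
Optimal value attained by: σ = (0, 3, 1, 2).
Answer: det⊕(M) = 24; verdict: NONSINGULAR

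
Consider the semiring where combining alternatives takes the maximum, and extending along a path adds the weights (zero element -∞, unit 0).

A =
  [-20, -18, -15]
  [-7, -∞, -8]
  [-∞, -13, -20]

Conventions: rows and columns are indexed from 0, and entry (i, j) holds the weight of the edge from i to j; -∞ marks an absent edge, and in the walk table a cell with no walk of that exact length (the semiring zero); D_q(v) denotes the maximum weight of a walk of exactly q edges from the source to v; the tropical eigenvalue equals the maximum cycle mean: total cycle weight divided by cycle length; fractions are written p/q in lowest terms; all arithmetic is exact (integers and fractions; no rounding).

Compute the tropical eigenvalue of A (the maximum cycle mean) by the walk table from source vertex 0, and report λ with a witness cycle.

q=0: [0, -∞, -∞]
q=1: [-20, -18, -15]
q=2: [-25, -28, -26]
q=3: [-35, -39, -36]
Optimal cycle mean attained by: cycle 1->2->1, total (-8) + (-13), length 2.
Answer: λ = -21/2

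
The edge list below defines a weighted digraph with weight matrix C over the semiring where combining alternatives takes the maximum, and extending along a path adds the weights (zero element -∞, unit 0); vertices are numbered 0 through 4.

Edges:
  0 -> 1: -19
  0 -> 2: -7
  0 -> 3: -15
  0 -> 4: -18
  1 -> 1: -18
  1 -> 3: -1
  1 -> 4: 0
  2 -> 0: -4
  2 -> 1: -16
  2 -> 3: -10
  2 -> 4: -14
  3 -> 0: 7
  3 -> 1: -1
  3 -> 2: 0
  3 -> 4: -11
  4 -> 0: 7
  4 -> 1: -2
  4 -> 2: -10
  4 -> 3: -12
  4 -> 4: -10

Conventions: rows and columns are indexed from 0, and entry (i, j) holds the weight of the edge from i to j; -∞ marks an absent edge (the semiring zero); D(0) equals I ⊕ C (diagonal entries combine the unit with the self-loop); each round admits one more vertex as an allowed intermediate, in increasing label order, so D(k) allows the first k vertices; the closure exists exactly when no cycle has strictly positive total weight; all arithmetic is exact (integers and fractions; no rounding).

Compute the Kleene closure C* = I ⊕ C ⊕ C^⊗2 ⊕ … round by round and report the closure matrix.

D(0):
  [0, -19, -7, -15, -18]
  [-∞, 0, -∞, -1, 0]
  [-4, -16, 0, -10, -14]
  [7, -1, 0, 0, -11]
  [7, -2, -10, -12, 0]
D(1):
  [0, -19, -7, -15, -18]
  [-∞, 0, -∞, -1, 0]
  [-4, -16, 0, -10, -14]
  [7, -1, 0, 0, -11]
  [7, -2, 0, -8, 0]
D(2):
  [0, -19, -7, -15, -18]
  [-∞, 0, -∞, -1, 0]
  [-4, -16, 0, -10, -14]
  [7, -1, 0, 0, -1]
  [7, -2, 0, -3, 0]
D(3):
  [0, -19, -7, -15, -18]
  [-∞, 0, -∞, -1, 0]
  [-4, -16, 0, -10, -14]
  [7, -1, 0, 0, -1]
  [7, -2, 0, -3, 0]
D(4):
  [0, -16, -7, -15, -16]
  [6, 0, -1, -1, 0]
  [-3, -11, 0, -10, -11]
  [7, -1, 0, 0, -1]
  [7, -2, 0, -3, 0]
D(5):
  [0, -16, -7, -15, -16]
  [7, 0, 0, -1, 0]
  [-3, -11, 0, -10, -11]
  [7, -1, 0, 0, -1]
  [7, -2, 0, -3, 0]
Answer: C* = [[0, -16, -7, -15, -16], [7, 0, 0, -1, 0], [-3, -11, 0, -10, -11], [7, -1, 0, 0, -1], [7, -2, 0, -3, 0]]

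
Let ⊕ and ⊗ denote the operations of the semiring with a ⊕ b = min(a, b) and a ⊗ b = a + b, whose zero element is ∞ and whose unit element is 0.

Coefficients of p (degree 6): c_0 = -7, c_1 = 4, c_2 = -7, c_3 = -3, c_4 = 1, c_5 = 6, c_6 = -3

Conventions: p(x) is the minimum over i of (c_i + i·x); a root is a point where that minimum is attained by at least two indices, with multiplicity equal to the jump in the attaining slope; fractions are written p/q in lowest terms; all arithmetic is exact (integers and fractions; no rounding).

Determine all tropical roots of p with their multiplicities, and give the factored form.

hull edge (i=0, c=-7) to (i=2, c=-7): slope 0, span 2
hull edge (i=2, c=-7) to (i=6, c=-3): slope 1, span 4
Factored form: p(x) = -3 ⊗ (x ⊕ (-1)) ⊗ (x ⊕ (-1)) ⊗ (x ⊕ (-1)) ⊗ (x ⊕ (-1)) ⊗ (x ⊕ 0) ⊗ (x ⊕ 0)
Answer: roots = -1 (mult 4), 0 (mult 2)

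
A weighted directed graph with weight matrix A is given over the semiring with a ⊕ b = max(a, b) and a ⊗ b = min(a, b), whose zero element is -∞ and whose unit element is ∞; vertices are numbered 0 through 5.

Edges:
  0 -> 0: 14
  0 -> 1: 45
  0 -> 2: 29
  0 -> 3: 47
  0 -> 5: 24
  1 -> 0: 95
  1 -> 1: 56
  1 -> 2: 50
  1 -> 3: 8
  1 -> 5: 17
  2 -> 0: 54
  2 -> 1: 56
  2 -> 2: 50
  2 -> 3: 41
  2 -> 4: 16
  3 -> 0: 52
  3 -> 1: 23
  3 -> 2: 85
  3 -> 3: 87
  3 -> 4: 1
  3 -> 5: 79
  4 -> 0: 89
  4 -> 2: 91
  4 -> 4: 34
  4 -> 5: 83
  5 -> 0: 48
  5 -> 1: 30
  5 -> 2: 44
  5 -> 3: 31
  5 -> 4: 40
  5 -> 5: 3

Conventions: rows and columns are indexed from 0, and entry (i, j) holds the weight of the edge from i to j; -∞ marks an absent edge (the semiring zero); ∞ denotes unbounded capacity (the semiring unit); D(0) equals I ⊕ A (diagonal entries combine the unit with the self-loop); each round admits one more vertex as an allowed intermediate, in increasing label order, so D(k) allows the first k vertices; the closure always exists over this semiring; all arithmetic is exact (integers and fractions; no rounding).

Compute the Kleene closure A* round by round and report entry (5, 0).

D(0):
  [∞, 45, 29, 47, -∞, 24]
  [95, ∞, 50, 8, -∞, 17]
  [54, 56, ∞, 41, 16, -∞]
  [52, 23, 85, ∞, 1, 79]
  [89, -∞, 91, -∞, ∞, 83]
  [48, 30, 44, 31, 40, ∞]
D(1):
  [∞, 45, 29, 47, -∞, 24]
  [95, ∞, 50, 47, -∞, 24]
  [54, 56, ∞, 47, 16, 24]
  [52, 45, 85, ∞, 1, 79]
  [89, 45, 91, 47, ∞, 83]
  [48, 45, 44, 47, 40, ∞]
D(2):
  [∞, 45, 45, 47, -∞, 24]
  [95, ∞, 50, 47, -∞, 24]
  [56, 56, ∞, 47, 16, 24]
  [52, 45, 85, ∞, 1, 79]
  [89, 45, 91, 47, ∞, 83]
  [48, 45, 45, 47, 40, ∞]
D(3):
  [∞, 45, 45, 47, 16, 24]
  [95, ∞, 50, 47, 16, 24]
  [56, 56, ∞, 47, 16, 24]
  [56, 56, 85, ∞, 16, 79]
  [89, 56, 91, 47, ∞, 83]
  [48, 45, 45, 47, 40, ∞]
D(4):
  [∞, 47, 47, 47, 16, 47]
  [95, ∞, 50, 47, 16, 47]
  [56, 56, ∞, 47, 16, 47]
  [56, 56, 85, ∞, 16, 79]
  [89, 56, 91, 47, ∞, 83]
  [48, 47, 47, 47, 40, ∞]
D(5):
  [∞, 47, 47, 47, 16, 47]
  [95, ∞, 50, 47, 16, 47]
  [56, 56, ∞, 47, 16, 47]
  [56, 56, 85, ∞, 16, 79]
  [89, 56, 91, 47, ∞, 83]
  [48, 47, 47, 47, 40, ∞]
D(6):
  [∞, 47, 47, 47, 40, 47]
  [95, ∞, 50, 47, 40, 47]
  [56, 56, ∞, 47, 40, 47]
  [56, 56, 85, ∞, 40, 79]
  [89, 56, 91, 47, ∞, 83]
  [48, 47, 47, 47, 40, ∞]
Answer: A*[5][0] = 48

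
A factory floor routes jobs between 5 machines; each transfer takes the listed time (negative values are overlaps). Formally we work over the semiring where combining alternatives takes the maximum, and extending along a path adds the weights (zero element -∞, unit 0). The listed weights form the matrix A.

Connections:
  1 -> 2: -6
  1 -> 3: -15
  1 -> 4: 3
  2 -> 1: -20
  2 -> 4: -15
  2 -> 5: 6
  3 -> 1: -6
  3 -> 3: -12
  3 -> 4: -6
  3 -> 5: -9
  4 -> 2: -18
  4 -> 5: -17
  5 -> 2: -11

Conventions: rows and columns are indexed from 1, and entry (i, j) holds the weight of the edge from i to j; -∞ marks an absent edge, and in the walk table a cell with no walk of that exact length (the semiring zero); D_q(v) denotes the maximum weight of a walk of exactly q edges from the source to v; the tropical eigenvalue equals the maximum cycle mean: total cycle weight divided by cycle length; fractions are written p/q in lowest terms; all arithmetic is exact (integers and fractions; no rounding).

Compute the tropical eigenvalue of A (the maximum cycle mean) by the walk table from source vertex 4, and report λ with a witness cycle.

q=0: [-∞, -∞, -∞, 0, -∞]
q=1: [-∞, -18, -∞, -∞, -17]
q=2: [-38, -28, -∞, -33, -12]
q=3: [-48, -23, -53, -35, -22]
q=4: [-43, -33, -63, -38, -17]
q=5: [-53, -28, -58, -40, -27]
Optimal cycle mean attained by: cycle 2->5->2, total 6 + (-11), length 2.
Answer: λ = -5/2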